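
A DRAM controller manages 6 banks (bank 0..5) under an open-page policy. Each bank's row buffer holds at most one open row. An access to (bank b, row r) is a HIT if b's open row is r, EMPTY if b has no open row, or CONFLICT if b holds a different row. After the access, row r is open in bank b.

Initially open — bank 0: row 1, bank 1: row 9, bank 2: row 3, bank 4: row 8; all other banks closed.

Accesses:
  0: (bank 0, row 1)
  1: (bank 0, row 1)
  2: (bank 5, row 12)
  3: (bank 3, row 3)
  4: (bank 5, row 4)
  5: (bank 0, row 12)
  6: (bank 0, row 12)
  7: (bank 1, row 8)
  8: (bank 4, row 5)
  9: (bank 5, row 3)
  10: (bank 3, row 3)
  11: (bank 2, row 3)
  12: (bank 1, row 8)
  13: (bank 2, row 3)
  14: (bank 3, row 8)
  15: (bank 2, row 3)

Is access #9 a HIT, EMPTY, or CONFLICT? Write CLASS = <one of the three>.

step 0: bank0 1->1 [HIT]
step 1: bank0 1->1 [HIT]
step 2: bank5 None->12 [EMPTY]
step 3: bank3 None->3 [EMPTY]
step 4: bank5 12->4 [CONFLICT]
step 5: bank0 1->12 [CONFLICT]
step 6: bank0 12->12 [HIT]
step 7: bank1 9->8 [CONFLICT]
step 8: bank4 8->5 [CONFLICT]
step 9: bank5 4->3 [CONFLICT]
step 10: bank3 3->3 [HIT]
step 11: bank2 3->3 [HIT]
step 12: bank1 8->8 [HIT]
step 13: bank2 3->3 [HIT]
step 14: bank3 3->8 [CONFLICT]
step 15: bank2 3->3 [HIT]

CLASS = CONFLICT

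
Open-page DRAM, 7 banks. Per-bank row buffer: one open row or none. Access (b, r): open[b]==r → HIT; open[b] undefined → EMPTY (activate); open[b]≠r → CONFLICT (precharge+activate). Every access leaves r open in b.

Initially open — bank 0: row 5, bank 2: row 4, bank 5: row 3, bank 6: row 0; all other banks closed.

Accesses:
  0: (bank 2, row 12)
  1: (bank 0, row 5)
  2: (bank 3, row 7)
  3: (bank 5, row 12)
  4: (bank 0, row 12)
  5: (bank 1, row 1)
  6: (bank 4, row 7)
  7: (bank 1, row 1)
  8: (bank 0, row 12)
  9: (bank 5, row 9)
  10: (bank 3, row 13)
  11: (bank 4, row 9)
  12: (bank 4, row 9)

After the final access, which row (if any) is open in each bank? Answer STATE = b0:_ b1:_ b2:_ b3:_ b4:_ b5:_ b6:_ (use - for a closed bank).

STATE = b0:12 b1:1 b2:12 b3:13 b4:9 b5:9 b6:0

step 0: bank2 4->12 [CONFLICT]
step 1: bank0 5->5 [HIT]
step 2: bank3 None->7 [EMPTY]
step 3: bank5 3->12 [CONFLICT]
step 4: bank0 5->12 [CONFLICT]
step 5: bank1 None->1 [EMPTY]
step 6: bank4 None->7 [EMPTY]
step 7: bank1 1->1 [HIT]
step 8: bank0 12->12 [HIT]
step 9: bank5 12->9 [CONFLICT]
step 10: bank3 7->13 [CONFLICT]
step 11: bank4 7->9 [CONFLICT]
step 12: bank4 9->9 [HIT]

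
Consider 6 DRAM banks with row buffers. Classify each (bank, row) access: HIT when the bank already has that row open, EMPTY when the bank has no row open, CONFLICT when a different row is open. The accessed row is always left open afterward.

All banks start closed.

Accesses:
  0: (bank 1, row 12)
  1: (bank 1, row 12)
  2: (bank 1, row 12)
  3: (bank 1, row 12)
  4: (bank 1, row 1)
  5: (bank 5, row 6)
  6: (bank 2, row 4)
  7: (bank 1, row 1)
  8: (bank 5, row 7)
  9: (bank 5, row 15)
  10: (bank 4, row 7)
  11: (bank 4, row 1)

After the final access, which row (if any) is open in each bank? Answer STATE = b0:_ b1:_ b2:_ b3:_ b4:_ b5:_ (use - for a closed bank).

0: bank 1 row 12 — prev None → EMPTY
1: bank 1 row 12 — prev 12 → HIT
2: bank 1 row 12 — prev 12 → HIT
3: bank 1 row 12 — prev 12 → HIT
4: bank 1 row 1 — prev 12 → CONFLICT
5: bank 5 row 6 — prev None → EMPTY
6: bank 2 row 4 — prev None → EMPTY
7: bank 1 row 1 — prev 1 → HIT
8: bank 5 row 7 — prev 6 → CONFLICT
9: bank 5 row 15 — prev 7 → CONFLICT
10: bank 4 row 7 — prev None → EMPTY
11: bank 4 row 1 — prev 7 → CONFLICT

STATE = b0:- b1:1 b2:4 b3:- b4:1 b5:15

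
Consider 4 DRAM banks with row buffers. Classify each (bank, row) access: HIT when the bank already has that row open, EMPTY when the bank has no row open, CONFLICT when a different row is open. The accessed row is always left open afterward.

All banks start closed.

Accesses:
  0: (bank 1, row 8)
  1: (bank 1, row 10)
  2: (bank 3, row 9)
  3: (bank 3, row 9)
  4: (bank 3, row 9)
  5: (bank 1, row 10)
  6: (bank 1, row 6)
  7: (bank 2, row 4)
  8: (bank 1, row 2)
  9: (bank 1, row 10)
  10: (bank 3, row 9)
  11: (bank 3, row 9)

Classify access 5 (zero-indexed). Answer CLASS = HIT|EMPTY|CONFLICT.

CLASS = HIT

step 0: bank1 None->8 [EMPTY]
step 1: bank1 8->10 [CONFLICT]
step 2: bank3 None->9 [EMPTY]
step 3: bank3 9->9 [HIT]
step 4: bank3 9->9 [HIT]
step 5: bank1 10->10 [HIT]
step 6: bank1 10->6 [CONFLICT]
step 7: bank2 None->4 [EMPTY]
step 8: bank1 6->2 [CONFLICT]
step 9: bank1 2->10 [CONFLICT]
step 10: bank3 9->9 [HIT]
step 11: bank3 9->9 [HIT]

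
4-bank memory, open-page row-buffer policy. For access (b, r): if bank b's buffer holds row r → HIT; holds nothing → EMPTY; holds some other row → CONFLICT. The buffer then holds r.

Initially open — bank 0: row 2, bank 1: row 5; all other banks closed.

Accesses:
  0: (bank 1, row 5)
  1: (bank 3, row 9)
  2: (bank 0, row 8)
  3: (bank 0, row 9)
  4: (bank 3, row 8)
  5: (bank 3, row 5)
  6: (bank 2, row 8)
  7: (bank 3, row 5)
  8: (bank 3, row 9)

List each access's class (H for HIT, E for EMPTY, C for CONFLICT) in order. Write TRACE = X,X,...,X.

0: bank 1 row 5 — prev 5 → HIT
1: bank 3 row 9 — prev None → EMPTY
2: bank 0 row 8 — prev 2 → CONFLICT
3: bank 0 row 9 — prev 8 → CONFLICT
4: bank 3 row 8 — prev 9 → CONFLICT
5: bank 3 row 5 — prev 8 → CONFLICT
6: bank 2 row 8 — prev None → EMPTY
7: bank 3 row 5 — prev 5 → HIT
8: bank 3 row 9 — prev 5 → CONFLICT

TRACE = H,E,C,C,C,C,E,H,C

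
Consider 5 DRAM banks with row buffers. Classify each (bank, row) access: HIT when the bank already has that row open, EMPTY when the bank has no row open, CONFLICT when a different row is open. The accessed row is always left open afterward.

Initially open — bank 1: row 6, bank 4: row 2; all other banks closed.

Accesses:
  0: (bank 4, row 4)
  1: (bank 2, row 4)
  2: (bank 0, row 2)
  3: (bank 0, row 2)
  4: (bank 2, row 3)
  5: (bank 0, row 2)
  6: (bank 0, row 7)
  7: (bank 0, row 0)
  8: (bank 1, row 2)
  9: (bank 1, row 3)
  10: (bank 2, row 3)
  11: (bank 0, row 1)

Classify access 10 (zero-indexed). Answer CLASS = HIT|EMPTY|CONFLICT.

  [0] b4 r4: had r2 ⇒ C
  [1] b2 r4: no row ⇒ E
  [2] b0 r2: no row ⇒ E
  [3] b0 r2: had r2 ⇒ H
  [4] b2 r3: had r4 ⇒ C
  [5] b0 r2: had r2 ⇒ H
  [6] b0 r7: had r2 ⇒ C
  [7] b0 r0: had r7 ⇒ C
  [8] b1 r2: had r6 ⇒ C
  [9] b1 r3: had r2 ⇒ C
  [10] b2 r3: had r3 ⇒ H
  [11] b0 r1: had r0 ⇒ C

CLASS = HIT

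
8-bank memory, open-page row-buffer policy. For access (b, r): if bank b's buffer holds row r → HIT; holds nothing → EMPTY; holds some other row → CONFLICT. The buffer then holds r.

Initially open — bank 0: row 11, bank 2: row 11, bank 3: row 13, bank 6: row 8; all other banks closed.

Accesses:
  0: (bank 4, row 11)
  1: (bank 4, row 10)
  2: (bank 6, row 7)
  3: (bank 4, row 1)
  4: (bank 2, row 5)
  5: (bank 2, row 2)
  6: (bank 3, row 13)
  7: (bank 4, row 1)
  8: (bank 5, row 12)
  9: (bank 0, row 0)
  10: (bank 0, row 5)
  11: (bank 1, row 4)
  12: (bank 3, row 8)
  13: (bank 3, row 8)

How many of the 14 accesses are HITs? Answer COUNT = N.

COUNT = 3

#0 (4,11) E
#1 (4,10) C  (was 11)
#2 (6,7) C  (was 8)
#3 (4,1) C  (was 10)
#4 (2,5) C  (was 11)
#5 (2,2) C  (was 5)
#6 (3,13) H  (was 13)
#7 (4,1) H  (was 1)
#8 (5,12) E
#9 (0,0) C  (was 11)
#10 (0,5) C  (was 0)
#11 (1,4) E
#12 (3,8) C  (was 13)
#13 (3,8) H  (was 8)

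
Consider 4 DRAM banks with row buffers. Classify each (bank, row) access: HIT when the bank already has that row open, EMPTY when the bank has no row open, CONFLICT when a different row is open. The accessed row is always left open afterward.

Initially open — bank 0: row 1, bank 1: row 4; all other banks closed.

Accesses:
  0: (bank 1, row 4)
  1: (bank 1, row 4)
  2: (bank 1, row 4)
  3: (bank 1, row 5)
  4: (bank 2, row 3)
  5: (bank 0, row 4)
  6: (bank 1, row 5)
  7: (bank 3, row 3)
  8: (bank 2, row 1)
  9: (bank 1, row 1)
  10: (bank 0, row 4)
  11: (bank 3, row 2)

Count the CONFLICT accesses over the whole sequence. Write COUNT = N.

COUNT = 5

#0 (1,4) H  (was 4)
#1 (1,4) H  (was 4)
#2 (1,4) H  (was 4)
#3 (1,5) C  (was 4)
#4 (2,3) E
#5 (0,4) C  (was 1)
#6 (1,5) H  (was 5)
#7 (3,3) E
#8 (2,1) C  (was 3)
#9 (1,1) C  (was 5)
#10 (0,4) H  (was 4)
#11 (3,2) C  (was 3)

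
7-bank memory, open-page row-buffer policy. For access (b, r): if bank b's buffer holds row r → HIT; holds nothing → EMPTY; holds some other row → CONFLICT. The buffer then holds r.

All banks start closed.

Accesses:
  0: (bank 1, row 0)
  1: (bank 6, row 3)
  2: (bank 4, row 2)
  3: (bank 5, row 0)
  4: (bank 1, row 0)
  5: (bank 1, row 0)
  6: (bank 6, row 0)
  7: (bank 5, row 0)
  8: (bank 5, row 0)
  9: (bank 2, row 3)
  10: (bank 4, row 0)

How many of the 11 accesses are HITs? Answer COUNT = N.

0: bank 1 row 0 — prev None → EMPTY
1: bank 6 row 3 — prev None → EMPTY
2: bank 4 row 2 — prev None → EMPTY
3: bank 5 row 0 — prev None → EMPTY
4: bank 1 row 0 — prev 0 → HIT
5: bank 1 row 0 — prev 0 → HIT
6: bank 6 row 0 — prev 3 → CONFLICT
7: bank 5 row 0 — prev 0 → HIT
8: bank 5 row 0 — prev 0 → HIT
9: bank 2 row 3 — prev None → EMPTY
10: bank 4 row 0 — prev 2 → CONFLICT

COUNT = 4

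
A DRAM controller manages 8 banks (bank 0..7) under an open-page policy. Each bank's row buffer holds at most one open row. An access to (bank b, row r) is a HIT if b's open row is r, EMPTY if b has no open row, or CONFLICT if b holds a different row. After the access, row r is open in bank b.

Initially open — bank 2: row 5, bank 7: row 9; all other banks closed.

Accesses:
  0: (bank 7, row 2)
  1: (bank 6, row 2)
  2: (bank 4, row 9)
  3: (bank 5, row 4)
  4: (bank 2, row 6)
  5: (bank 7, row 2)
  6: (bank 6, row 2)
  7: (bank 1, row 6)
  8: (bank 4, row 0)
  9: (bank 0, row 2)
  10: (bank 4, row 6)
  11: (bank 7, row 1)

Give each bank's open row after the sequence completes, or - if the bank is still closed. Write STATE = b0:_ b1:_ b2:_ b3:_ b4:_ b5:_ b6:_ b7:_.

0: bank 7 row 2 — prev 9 → CONFLICT
1: bank 6 row 2 — prev None → EMPTY
2: bank 4 row 9 — prev None → EMPTY
3: bank 5 row 4 — prev None → EMPTY
4: bank 2 row 6 — prev 5 → CONFLICT
5: bank 7 row 2 — prev 2 → HIT
6: bank 6 row 2 — prev 2 → HIT
7: bank 1 row 6 — prev None → EMPTY
8: bank 4 row 0 — prev 9 → CONFLICT
9: bank 0 row 2 — prev None → EMPTY
10: bank 4 row 6 — prev 0 → CONFLICT
11: bank 7 row 1 — prev 2 → CONFLICT

STATE = b0:2 b1:6 b2:6 b3:- b4:6 b5:4 b6:2 b7:1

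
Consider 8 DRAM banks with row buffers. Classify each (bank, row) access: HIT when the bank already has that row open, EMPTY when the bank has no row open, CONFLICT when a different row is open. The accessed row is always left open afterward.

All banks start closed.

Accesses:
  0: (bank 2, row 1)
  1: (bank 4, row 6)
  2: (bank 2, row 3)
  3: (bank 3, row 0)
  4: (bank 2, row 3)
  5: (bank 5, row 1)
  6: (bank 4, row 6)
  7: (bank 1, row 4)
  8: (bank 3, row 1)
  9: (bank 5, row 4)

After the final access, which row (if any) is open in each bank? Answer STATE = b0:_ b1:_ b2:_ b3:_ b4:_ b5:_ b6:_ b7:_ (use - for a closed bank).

step 0: bank2 None->1 [EMPTY]
step 1: bank4 None->6 [EMPTY]
step 2: bank2 1->3 [CONFLICT]
step 3: bank3 None->0 [EMPTY]
step 4: bank2 3->3 [HIT]
step 5: bank5 None->1 [EMPTY]
step 6: bank4 6->6 [HIT]
step 7: bank1 None->4 [EMPTY]
step 8: bank3 0->1 [CONFLICT]
step 9: bank5 1->4 [CONFLICT]

STATE = b0:- b1:4 b2:3 b3:1 b4:6 b5:4 b6:- b7:-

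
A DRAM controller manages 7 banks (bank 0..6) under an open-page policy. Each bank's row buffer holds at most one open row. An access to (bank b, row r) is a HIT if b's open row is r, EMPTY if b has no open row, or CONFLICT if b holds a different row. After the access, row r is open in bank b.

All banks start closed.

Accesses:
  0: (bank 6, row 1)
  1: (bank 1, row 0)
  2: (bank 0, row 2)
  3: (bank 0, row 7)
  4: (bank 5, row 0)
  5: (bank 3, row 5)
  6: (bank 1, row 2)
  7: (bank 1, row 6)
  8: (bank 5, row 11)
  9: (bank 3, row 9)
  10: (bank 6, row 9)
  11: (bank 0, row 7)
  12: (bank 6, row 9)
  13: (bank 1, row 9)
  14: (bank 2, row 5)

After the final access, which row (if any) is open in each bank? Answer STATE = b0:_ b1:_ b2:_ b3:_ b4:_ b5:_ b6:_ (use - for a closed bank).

#0 (6,1) E
#1 (1,0) E
#2 (0,2) E
#3 (0,7) C  (was 2)
#4 (5,0) E
#5 (3,5) E
#6 (1,2) C  (was 0)
#7 (1,6) C  (was 2)
#8 (5,11) C  (was 0)
#9 (3,9) C  (was 5)
#10 (6,9) C  (was 1)
#11 (0,7) H  (was 7)
#12 (6,9) H  (was 9)
#13 (1,9) C  (was 6)
#14 (2,5) E

STATE = b0:7 b1:9 b2:5 b3:9 b4:- b5:11 b6:9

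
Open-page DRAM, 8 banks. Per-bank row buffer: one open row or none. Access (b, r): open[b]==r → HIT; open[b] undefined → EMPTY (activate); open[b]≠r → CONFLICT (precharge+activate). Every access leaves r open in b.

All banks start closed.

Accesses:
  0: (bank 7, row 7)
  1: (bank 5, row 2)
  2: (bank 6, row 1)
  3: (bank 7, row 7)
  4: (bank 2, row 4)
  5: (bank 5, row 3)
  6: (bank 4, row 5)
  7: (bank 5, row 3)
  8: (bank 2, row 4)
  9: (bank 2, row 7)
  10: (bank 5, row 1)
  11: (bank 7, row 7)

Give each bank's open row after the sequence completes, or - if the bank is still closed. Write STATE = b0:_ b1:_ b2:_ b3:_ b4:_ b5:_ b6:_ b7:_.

STATE = b0:- b1:- b2:7 b3:- b4:5 b5:1 b6:1 b7:7

0: bank 7 row 7 — prev None → EMPTY
1: bank 5 row 2 — prev None → EMPTY
2: bank 6 row 1 — prev None → EMPTY
3: bank 7 row 7 — prev 7 → HIT
4: bank 2 row 4 — prev None → EMPTY
5: bank 5 row 3 — prev 2 → CONFLICT
6: bank 4 row 5 — prev None → EMPTY
7: bank 5 row 3 — prev 3 → HIT
8: bank 2 row 4 — prev 4 → HIT
9: bank 2 row 7 — prev 4 → CONFLICT
10: bank 5 row 1 — prev 3 → CONFLICT
11: bank 7 row 7 — prev 7 → HIT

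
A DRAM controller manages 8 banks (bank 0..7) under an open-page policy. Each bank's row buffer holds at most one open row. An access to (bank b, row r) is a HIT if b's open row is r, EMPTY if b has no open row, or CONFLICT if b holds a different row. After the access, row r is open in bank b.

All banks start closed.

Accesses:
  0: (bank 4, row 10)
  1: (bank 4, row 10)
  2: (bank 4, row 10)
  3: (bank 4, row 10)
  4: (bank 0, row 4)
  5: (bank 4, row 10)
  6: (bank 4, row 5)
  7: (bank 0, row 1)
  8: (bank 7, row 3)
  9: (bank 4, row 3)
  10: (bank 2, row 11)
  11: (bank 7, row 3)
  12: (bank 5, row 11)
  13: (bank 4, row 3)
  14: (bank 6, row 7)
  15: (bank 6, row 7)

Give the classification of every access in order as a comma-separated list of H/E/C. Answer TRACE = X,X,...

TRACE = E,H,H,H,E,H,C,C,E,C,E,H,E,H,E,H

  [0] b4 r10: no row ⇒ E
  [1] b4 r10: had r10 ⇒ H
  [2] b4 r10: had r10 ⇒ H
  [3] b4 r10: had r10 ⇒ H
  [4] b0 r4: no row ⇒ E
  [5] b4 r10: had r10 ⇒ H
  [6] b4 r5: had r10 ⇒ C
  [7] b0 r1: had r4 ⇒ C
  [8] b7 r3: no row ⇒ E
  [9] b4 r3: had r5 ⇒ C
  [10] b2 r11: no row ⇒ E
  [11] b7 r3: had r3 ⇒ H
  [12] b5 r11: no row ⇒ E
  [13] b4 r3: had r3 ⇒ H
  [14] b6 r7: no row ⇒ E
  [15] b6 r7: had r7 ⇒ H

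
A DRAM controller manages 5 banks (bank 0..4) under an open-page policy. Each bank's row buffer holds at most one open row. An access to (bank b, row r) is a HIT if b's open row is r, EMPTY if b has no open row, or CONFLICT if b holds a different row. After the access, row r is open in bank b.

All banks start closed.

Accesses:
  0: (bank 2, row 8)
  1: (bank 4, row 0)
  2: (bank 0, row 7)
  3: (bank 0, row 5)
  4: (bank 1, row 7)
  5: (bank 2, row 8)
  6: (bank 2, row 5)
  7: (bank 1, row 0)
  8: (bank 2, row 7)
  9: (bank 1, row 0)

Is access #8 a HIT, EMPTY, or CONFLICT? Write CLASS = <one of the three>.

CLASS = CONFLICT

step 0: bank2 None->8 [EMPTY]
step 1: bank4 None->0 [EMPTY]
step 2: bank0 None->7 [EMPTY]
step 3: bank0 7->5 [CONFLICT]
step 4: bank1 None->7 [EMPTY]
step 5: bank2 8->8 [HIT]
step 6: bank2 8->5 [CONFLICT]
step 7: bank1 7->0 [CONFLICT]
step 8: bank2 5->7 [CONFLICT]
step 9: bank1 0->0 [HIT]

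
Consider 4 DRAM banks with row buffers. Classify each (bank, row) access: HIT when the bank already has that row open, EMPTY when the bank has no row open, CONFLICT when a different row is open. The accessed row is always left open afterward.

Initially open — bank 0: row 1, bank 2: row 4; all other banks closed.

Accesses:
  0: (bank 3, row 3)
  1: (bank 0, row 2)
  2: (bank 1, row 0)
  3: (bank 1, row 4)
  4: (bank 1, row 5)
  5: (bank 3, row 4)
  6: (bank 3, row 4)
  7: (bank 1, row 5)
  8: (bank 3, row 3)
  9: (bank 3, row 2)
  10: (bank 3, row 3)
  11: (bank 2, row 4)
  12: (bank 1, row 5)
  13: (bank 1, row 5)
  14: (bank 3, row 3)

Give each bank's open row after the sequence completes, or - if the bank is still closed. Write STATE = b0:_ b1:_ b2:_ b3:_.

STATE = b0:2 b1:5 b2:4 b3:3

0: bank 3 row 3 — prev None → EMPTY
1: bank 0 row 2 — prev 1 → CONFLICT
2: bank 1 row 0 — prev None → EMPTY
3: bank 1 row 4 — prev 0 → CONFLICT
4: bank 1 row 5 — prev 4 → CONFLICT
5: bank 3 row 4 — prev 3 → CONFLICT
6: bank 3 row 4 — prev 4 → HIT
7: bank 1 row 5 — prev 5 → HIT
8: bank 3 row 3 — prev 4 → CONFLICT
9: bank 3 row 2 — prev 3 → CONFLICT
10: bank 3 row 3 — prev 2 → CONFLICT
11: bank 2 row 4 — prev 4 → HIT
12: bank 1 row 5 — prev 5 → HIT
13: bank 1 row 5 — prev 5 → HIT
14: bank 3 row 3 — prev 3 → HIT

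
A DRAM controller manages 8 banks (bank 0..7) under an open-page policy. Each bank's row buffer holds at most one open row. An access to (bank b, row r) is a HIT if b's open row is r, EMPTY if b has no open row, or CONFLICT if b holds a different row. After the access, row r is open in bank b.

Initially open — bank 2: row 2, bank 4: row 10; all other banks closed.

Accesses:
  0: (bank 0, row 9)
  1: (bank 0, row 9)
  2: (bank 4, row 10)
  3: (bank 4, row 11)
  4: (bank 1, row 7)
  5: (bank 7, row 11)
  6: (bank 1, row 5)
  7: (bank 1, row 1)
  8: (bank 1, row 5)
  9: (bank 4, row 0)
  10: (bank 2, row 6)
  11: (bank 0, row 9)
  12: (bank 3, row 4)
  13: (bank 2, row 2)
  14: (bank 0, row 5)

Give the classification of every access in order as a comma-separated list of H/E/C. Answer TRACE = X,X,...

TRACE = E,H,H,C,E,E,C,C,C,C,C,H,E,C,C

#0 (0,9) E
#1 (0,9) H  (was 9)
#2 (4,10) H  (was 10)
#3 (4,11) C  (was 10)
#4 (1,7) E
#5 (7,11) E
#6 (1,5) C  (was 7)
#7 (1,1) C  (was 5)
#8 (1,5) C  (was 1)
#9 (4,0) C  (was 11)
#10 (2,6) C  (was 2)
#11 (0,9) H  (was 9)
#12 (3,4) E
#13 (2,2) C  (was 6)
#14 (0,5) C  (was 9)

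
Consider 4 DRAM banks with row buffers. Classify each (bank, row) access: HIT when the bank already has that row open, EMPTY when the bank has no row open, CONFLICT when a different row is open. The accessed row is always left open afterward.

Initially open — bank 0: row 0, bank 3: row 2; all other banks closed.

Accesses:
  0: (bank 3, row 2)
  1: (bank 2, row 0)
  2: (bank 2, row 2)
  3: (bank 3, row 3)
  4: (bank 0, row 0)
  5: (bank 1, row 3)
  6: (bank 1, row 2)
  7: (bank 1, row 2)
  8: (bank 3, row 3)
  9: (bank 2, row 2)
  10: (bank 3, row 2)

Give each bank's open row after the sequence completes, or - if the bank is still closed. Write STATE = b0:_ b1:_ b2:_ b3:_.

STATE = b0:0 b1:2 b2:2 b3:2

step 0: bank3 2->2 [HIT]
step 1: bank2 None->0 [EMPTY]
step 2: bank2 0->2 [CONFLICT]
step 3: bank3 2->3 [CONFLICT]
step 4: bank0 0->0 [HIT]
step 5: bank1 None->3 [EMPTY]
step 6: bank1 3->2 [CONFLICT]
step 7: bank1 2->2 [HIT]
step 8: bank3 3->3 [HIT]
step 9: bank2 2->2 [HIT]
step 10: bank3 3->2 [CONFLICT]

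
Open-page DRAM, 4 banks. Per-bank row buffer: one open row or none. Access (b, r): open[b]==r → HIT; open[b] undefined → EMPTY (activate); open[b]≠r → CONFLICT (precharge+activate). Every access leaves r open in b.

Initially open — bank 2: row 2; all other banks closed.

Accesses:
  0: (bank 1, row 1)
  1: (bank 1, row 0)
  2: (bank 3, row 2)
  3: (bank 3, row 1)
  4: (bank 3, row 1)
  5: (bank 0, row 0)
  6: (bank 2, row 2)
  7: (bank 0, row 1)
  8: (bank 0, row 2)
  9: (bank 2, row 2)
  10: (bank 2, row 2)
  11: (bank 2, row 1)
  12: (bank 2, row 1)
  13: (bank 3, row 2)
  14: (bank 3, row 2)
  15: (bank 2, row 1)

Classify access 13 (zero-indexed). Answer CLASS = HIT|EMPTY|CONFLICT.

CLASS = CONFLICT

step 0: bank1 None->1 [EMPTY]
step 1: bank1 1->0 [CONFLICT]
step 2: bank3 None->2 [EMPTY]
step 3: bank3 2->1 [CONFLICT]
step 4: bank3 1->1 [HIT]
step 5: bank0 None->0 [EMPTY]
step 6: bank2 2->2 [HIT]
step 7: bank0 0->1 [CONFLICT]
step 8: bank0 1->2 [CONFLICT]
step 9: bank2 2->2 [HIT]
step 10: bank2 2->2 [HIT]
step 11: bank2 2->1 [CONFLICT]
step 12: bank2 1->1 [HIT]
step 13: bank3 1->2 [CONFLICT]
step 14: bank3 2->2 [HIT]
step 15: bank2 1->1 [HIT]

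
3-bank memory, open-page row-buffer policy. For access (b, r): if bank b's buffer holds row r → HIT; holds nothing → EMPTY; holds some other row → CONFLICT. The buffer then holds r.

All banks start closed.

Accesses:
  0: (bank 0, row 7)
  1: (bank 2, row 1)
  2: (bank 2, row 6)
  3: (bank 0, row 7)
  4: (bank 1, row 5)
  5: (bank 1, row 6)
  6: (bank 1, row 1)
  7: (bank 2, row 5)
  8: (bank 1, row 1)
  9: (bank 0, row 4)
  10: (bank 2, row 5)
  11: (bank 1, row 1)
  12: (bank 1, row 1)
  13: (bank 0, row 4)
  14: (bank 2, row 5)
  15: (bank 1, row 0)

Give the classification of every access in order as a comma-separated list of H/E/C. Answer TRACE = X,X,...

TRACE = E,E,C,H,E,C,C,C,H,C,H,H,H,H,H,C

  [0] b0 r7: no row ⇒ E
  [1] b2 r1: no row ⇒ E
  [2] b2 r6: had r1 ⇒ C
  [3] b0 r7: had r7 ⇒ H
  [4] b1 r5: no row ⇒ E
  [5] b1 r6: had r5 ⇒ C
  [6] b1 r1: had r6 ⇒ C
  [7] b2 r5: had r6 ⇒ C
  [8] b1 r1: had r1 ⇒ H
  [9] b0 r4: had r7 ⇒ C
  [10] b2 r5: had r5 ⇒ H
  [11] b1 r1: had r1 ⇒ H
  [12] b1 r1: had r1 ⇒ H
  [13] b0 r4: had r4 ⇒ H
  [14] b2 r5: had r5 ⇒ H
  [15] b1 r0: had r1 ⇒ C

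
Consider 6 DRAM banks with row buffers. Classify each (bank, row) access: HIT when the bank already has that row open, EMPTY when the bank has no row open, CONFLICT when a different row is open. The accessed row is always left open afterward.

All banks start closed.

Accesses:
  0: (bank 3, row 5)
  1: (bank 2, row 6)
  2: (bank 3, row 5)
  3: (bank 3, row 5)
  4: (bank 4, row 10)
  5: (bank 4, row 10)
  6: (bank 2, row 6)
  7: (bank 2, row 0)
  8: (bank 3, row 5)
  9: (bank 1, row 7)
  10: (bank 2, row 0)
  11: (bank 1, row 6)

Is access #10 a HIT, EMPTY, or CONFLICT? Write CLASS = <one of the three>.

CLASS = HIT

0: bank 3 row 5 — prev None → EMPTY
1: bank 2 row 6 — prev None → EMPTY
2: bank 3 row 5 — prev 5 → HIT
3: bank 3 row 5 — prev 5 → HIT
4: bank 4 row 10 — prev None → EMPTY
5: bank 4 row 10 — prev 10 → HIT
6: bank 2 row 6 — prev 6 → HIT
7: bank 2 row 0 — prev 6 → CONFLICT
8: bank 3 row 5 — prev 5 → HIT
9: bank 1 row 7 — prev None → EMPTY
10: bank 2 row 0 — prev 0 → HIT
11: bank 1 row 6 — prev 7 → CONFLICT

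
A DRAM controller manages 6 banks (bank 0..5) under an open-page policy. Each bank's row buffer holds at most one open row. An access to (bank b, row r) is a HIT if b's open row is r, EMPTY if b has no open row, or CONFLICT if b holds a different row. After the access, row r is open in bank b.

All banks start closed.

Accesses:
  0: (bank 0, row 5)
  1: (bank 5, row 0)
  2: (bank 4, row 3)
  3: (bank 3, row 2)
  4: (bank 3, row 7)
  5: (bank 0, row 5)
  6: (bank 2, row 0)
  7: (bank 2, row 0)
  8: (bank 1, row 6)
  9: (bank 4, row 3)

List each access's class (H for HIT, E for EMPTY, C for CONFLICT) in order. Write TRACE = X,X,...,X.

TRACE = E,E,E,E,C,H,E,H,E,H

#0 (0,5) E
#1 (5,0) E
#2 (4,3) E
#3 (3,2) E
#4 (3,7) C  (was 2)
#5 (0,5) H  (was 5)
#6 (2,0) E
#7 (2,0) H  (was 0)
#8 (1,6) E
#9 (4,3) H  (was 3)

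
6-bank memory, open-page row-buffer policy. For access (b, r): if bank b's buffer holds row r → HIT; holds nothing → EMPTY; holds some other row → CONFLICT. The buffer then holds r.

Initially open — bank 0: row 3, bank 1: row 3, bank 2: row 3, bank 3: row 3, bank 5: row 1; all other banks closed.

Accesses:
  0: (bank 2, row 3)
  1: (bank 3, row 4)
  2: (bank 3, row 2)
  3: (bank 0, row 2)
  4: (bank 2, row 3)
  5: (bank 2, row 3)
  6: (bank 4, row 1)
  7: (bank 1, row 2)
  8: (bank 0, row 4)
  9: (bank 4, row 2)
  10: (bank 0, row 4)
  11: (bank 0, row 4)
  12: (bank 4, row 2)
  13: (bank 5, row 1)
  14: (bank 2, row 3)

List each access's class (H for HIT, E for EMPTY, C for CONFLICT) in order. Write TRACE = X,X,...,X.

TRACE = H,C,C,C,H,H,E,C,C,C,H,H,H,H,H

0: bank 2 row 3 — prev 3 → HIT
1: bank 3 row 4 — prev 3 → CONFLICT
2: bank 3 row 2 — prev 4 → CONFLICT
3: bank 0 row 2 — prev 3 → CONFLICT
4: bank 2 row 3 — prev 3 → HIT
5: bank 2 row 3 — prev 3 → HIT
6: bank 4 row 1 — prev None → EMPTY
7: bank 1 row 2 — prev 3 → CONFLICT
8: bank 0 row 4 — prev 2 → CONFLICT
9: bank 4 row 2 — prev 1 → CONFLICT
10: bank 0 row 4 — prev 4 → HIT
11: bank 0 row 4 — prev 4 → HIT
12: bank 4 row 2 — prev 2 → HIT
13: bank 5 row 1 — prev 1 → HIT
14: bank 2 row 3 — prev 3 → HIT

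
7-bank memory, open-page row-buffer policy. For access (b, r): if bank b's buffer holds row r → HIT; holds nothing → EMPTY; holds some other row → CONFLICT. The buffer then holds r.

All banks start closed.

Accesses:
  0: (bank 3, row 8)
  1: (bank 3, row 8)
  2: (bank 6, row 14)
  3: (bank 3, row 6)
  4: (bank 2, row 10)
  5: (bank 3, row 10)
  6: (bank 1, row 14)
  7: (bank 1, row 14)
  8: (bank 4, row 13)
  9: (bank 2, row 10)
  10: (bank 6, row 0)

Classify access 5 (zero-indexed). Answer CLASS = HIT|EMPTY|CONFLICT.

0: bank 3 row 8 — prev None → EMPTY
1: bank 3 row 8 — prev 8 → HIT
2: bank 6 row 14 — prev None → EMPTY
3: bank 3 row 6 — prev 8 → CONFLICT
4: bank 2 row 10 — prev None → EMPTY
5: bank 3 row 10 — prev 6 → CONFLICT
6: bank 1 row 14 — prev None → EMPTY
7: bank 1 row 14 — prev 14 → HIT
8: bank 4 row 13 — prev None → EMPTY
9: bank 2 row 10 — prev 10 → HIT
10: bank 6 row 0 — prev 14 → CONFLICT

CLASS = CONFLICT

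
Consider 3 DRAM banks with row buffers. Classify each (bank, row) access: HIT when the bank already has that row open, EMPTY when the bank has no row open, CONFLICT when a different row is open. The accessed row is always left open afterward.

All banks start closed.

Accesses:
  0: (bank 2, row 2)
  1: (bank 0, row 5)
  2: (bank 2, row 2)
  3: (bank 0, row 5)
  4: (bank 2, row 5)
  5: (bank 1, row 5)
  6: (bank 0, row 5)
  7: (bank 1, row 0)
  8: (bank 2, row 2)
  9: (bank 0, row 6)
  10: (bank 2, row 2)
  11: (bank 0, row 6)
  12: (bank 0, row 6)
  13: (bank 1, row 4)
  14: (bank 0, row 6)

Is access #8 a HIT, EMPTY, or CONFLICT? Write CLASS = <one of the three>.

CLASS = CONFLICT

  [0] b2 r2: no row ⇒ E
  [1] b0 r5: no row ⇒ E
  [2] b2 r2: had r2 ⇒ H
  [3] b0 r5: had r5 ⇒ H
  [4] b2 r5: had r2 ⇒ C
  [5] b1 r5: no row ⇒ E
  [6] b0 r5: had r5 ⇒ H
  [7] b1 r0: had r5 ⇒ C
  [8] b2 r2: had r5 ⇒ C
  [9] b0 r6: had r5 ⇒ C
  [10] b2 r2: had r2 ⇒ H
  [11] b0 r6: had r6 ⇒ H
  [12] b0 r6: had r6 ⇒ H
  [13] b1 r4: had r0 ⇒ C
  [14] b0 r6: had r6 ⇒ H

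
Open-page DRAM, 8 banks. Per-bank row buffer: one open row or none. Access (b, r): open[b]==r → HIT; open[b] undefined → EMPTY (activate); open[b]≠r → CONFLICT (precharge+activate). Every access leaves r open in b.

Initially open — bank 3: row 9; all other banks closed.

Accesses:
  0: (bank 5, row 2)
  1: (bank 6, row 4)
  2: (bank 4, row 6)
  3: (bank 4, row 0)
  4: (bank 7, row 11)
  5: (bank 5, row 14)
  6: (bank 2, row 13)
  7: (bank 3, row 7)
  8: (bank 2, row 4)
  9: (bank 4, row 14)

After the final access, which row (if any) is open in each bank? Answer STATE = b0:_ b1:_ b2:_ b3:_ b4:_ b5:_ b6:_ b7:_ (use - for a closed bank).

0: bank 5 row 2 — prev None → EMPTY
1: bank 6 row 4 — prev None → EMPTY
2: bank 4 row 6 — prev None → EMPTY
3: bank 4 row 0 — prev 6 → CONFLICT
4: bank 7 row 11 — prev None → EMPTY
5: bank 5 row 14 — prev 2 → CONFLICT
6: bank 2 row 13 — prev None → EMPTY
7: bank 3 row 7 — prev 9 → CONFLICT
8: bank 2 row 4 — prev 13 → CONFLICT
9: bank 4 row 14 — prev 0 → CONFLICT

STATE = b0:- b1:- b2:4 b3:7 b4:14 b5:14 b6:4 b7:11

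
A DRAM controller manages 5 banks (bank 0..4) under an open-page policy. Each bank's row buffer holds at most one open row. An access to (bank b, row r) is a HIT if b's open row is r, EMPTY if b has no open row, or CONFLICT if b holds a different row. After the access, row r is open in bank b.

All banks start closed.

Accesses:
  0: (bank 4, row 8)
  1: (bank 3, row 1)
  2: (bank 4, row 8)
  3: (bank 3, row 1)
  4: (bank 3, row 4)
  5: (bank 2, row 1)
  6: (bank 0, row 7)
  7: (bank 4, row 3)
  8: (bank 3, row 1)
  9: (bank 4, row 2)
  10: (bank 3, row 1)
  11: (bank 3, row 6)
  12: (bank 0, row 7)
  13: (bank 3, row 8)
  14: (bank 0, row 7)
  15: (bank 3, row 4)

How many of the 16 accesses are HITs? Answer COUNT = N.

  [0] b4 r8: no row ⇒ E
  [1] b3 r1: no row ⇒ E
  [2] b4 r8: had r8 ⇒ H
  [3] b3 r1: had r1 ⇒ H
  [4] b3 r4: had r1 ⇒ C
  [5] b2 r1: no row ⇒ E
  [6] b0 r7: no row ⇒ E
  [7] b4 r3: had r8 ⇒ C
  [8] b3 r1: had r4 ⇒ C
  [9] b4 r2: had r3 ⇒ C
  [10] b3 r1: had r1 ⇒ H
  [11] b3 r6: had r1 ⇒ C
  [12] b0 r7: had r7 ⇒ H
  [13] b3 r8: had r6 ⇒ C
  [14] b0 r7: had r7 ⇒ H
  [15] b3 r4: had r8 ⇒ C

COUNT = 5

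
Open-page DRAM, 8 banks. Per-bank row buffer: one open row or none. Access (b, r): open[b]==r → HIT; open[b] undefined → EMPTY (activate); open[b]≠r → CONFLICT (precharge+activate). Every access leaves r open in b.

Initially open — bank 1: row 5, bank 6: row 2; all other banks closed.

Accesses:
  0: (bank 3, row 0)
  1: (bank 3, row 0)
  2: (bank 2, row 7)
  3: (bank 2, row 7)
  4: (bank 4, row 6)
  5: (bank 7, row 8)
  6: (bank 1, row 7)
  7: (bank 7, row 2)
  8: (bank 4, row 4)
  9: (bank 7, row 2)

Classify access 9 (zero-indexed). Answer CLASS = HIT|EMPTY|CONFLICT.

CLASS = HIT

  [0] b3 r0: no row ⇒ E
  [1] b3 r0: had r0 ⇒ H
  [2] b2 r7: no row ⇒ E
  [3] b2 r7: had r7 ⇒ H
  [4] b4 r6: no row ⇒ E
  [5] b7 r8: no row ⇒ E
  [6] b1 r7: had r5 ⇒ C
  [7] b7 r2: had r8 ⇒ C
  [8] b4 r4: had r6 ⇒ C
  [9] b7 r2: had r2 ⇒ H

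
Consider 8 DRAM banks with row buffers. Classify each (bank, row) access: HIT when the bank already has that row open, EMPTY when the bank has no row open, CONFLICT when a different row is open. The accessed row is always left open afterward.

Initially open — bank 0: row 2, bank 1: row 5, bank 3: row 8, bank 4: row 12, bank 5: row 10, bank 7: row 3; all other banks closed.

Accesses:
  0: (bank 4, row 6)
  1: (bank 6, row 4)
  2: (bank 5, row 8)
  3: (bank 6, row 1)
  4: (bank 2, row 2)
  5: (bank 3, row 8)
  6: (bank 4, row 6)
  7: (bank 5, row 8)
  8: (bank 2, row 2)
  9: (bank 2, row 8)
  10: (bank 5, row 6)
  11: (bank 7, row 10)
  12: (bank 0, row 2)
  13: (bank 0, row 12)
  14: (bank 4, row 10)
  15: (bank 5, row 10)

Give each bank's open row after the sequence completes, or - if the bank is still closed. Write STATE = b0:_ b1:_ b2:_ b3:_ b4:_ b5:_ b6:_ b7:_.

0: bank 4 row 6 — prev 12 → CONFLICT
1: bank 6 row 4 — prev None → EMPTY
2: bank 5 row 8 — prev 10 → CONFLICT
3: bank 6 row 1 — prev 4 → CONFLICT
4: bank 2 row 2 — prev None → EMPTY
5: bank 3 row 8 — prev 8 → HIT
6: bank 4 row 6 — prev 6 → HIT
7: bank 5 row 8 — prev 8 → HIT
8: bank 2 row 2 — prev 2 → HIT
9: bank 2 row 8 — prev 2 → CONFLICT
10: bank 5 row 6 — prev 8 → CONFLICT
11: bank 7 row 10 — prev 3 → CONFLICT
12: bank 0 row 2 — prev 2 → HIT
13: bank 0 row 12 — prev 2 → CONFLICT
14: bank 4 row 10 — prev 6 → CONFLICT
15: bank 5 row 10 — prev 6 → CONFLICT

STATE = b0:12 b1:5 b2:8 b3:8 b4:10 b5:10 b6:1 b7:10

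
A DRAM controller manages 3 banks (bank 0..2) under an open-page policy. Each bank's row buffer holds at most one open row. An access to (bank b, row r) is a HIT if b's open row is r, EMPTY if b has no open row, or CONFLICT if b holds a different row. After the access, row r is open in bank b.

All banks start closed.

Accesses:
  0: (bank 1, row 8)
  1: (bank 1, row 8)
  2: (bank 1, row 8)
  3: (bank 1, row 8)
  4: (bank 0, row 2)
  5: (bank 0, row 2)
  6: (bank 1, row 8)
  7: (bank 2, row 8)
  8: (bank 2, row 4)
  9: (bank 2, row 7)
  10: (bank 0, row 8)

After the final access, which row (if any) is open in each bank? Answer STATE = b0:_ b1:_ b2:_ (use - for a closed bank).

step 0: bank1 None->8 [EMPTY]
step 1: bank1 8->8 [HIT]
step 2: bank1 8->8 [HIT]
step 3: bank1 8->8 [HIT]
step 4: bank0 None->2 [EMPTY]
step 5: bank0 2->2 [HIT]
step 6: bank1 8->8 [HIT]
step 7: bank2 None->8 [EMPTY]
step 8: bank2 8->4 [CONFLICT]
step 9: bank2 4->7 [CONFLICT]
step 10: bank0 2->8 [CONFLICT]

STATE = b0:8 b1:8 b2:7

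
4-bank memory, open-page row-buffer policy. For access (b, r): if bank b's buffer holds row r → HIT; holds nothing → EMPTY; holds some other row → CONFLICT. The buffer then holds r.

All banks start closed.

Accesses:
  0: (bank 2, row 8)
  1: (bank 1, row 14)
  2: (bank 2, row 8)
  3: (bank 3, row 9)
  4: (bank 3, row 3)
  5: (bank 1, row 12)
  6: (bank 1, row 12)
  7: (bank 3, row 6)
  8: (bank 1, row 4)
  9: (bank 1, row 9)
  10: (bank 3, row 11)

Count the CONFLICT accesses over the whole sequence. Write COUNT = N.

COUNT = 6

#0 (2,8) E
#1 (1,14) E
#2 (2,8) H  (was 8)
#3 (3,9) E
#4 (3,3) C  (was 9)
#5 (1,12) C  (was 14)
#6 (1,12) H  (was 12)
#7 (3,6) C  (was 3)
#8 (1,4) C  (was 12)
#9 (1,9) C  (was 4)
#10 (3,11) C  (was 6)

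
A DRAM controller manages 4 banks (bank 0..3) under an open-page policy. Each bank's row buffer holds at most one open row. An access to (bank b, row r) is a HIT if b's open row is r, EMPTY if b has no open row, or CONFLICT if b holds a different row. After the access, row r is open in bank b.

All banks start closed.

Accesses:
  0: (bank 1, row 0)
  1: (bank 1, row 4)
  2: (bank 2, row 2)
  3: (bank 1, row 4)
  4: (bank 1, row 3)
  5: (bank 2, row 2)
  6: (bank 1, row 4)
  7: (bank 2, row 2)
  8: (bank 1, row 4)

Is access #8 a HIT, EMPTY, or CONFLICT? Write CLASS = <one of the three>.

step 0: bank1 None->0 [EMPTY]
step 1: bank1 0->4 [CONFLICT]
step 2: bank2 None->2 [EMPTY]
step 3: bank1 4->4 [HIT]
step 4: bank1 4->3 [CONFLICT]
step 5: bank2 2->2 [HIT]
step 6: bank1 3->4 [CONFLICT]
step 7: bank2 2->2 [HIT]
step 8: bank1 4->4 [HIT]

CLASS = HIT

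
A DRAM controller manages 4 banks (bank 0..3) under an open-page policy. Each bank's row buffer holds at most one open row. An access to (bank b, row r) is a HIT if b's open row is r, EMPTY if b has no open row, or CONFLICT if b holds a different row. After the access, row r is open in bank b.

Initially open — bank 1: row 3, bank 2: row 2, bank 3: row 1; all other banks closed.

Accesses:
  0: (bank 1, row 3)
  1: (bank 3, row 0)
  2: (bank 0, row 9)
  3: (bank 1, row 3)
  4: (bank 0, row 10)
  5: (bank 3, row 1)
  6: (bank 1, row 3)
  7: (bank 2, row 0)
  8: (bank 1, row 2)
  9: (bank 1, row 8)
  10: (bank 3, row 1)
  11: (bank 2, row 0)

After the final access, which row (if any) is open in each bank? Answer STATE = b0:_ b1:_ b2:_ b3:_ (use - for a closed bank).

STATE = b0:10 b1:8 b2:0 b3:1

0: bank 1 row 3 — prev 3 → HIT
1: bank 3 row 0 — prev 1 → CONFLICT
2: bank 0 row 9 — prev None → EMPTY
3: bank 1 row 3 — prev 3 → HIT
4: bank 0 row 10 — prev 9 → CONFLICT
5: bank 3 row 1 — prev 0 → CONFLICT
6: bank 1 row 3 — prev 3 → HIT
7: bank 2 row 0 — prev 2 → CONFLICT
8: bank 1 row 2 — prev 3 → CONFLICT
9: bank 1 row 8 — prev 2 → CONFLICT
10: bank 3 row 1 — prev 1 → HIT
11: bank 2 row 0 — prev 0 → HIT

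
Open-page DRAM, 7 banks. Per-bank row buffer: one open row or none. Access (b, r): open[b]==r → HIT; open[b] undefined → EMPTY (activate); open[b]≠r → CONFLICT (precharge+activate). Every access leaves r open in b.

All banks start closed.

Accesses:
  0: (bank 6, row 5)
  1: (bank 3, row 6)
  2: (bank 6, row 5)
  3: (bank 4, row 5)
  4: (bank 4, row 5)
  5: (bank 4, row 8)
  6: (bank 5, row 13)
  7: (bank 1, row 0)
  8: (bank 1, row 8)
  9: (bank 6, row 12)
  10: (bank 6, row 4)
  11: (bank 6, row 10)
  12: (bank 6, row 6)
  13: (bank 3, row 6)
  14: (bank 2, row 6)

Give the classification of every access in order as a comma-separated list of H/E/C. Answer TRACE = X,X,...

TRACE = E,E,H,E,H,C,E,E,C,C,C,C,C,H,E

#0 (6,5) E
#1 (3,6) E
#2 (6,5) H  (was 5)
#3 (4,5) E
#4 (4,5) H  (was 5)
#5 (4,8) C  (was 5)
#6 (5,13) E
#7 (1,0) E
#8 (1,8) C  (was 0)
#9 (6,12) C  (was 5)
#10 (6,4) C  (was 12)
#11 (6,10) C  (was 4)
#12 (6,6) C  (was 10)
#13 (3,6) H  (was 6)
#14 (2,6) E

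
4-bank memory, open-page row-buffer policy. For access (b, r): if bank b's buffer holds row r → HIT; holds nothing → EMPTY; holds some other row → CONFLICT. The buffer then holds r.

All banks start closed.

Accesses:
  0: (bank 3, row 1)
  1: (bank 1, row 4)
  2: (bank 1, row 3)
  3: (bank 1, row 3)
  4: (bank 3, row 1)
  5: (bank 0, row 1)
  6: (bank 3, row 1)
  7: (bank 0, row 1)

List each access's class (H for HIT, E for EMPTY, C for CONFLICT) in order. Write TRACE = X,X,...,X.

TRACE = E,E,C,H,H,E,H,H

0: bank 3 row 1 — prev None → EMPTY
1: bank 1 row 4 — prev None → EMPTY
2: bank 1 row 3 — prev 4 → CONFLICT
3: bank 1 row 3 — prev 3 → HIT
4: bank 3 row 1 — prev 1 → HIT
5: bank 0 row 1 — prev None → EMPTY
6: bank 3 row 1 — prev 1 → HIT
7: bank 0 row 1 — prev 1 → HIT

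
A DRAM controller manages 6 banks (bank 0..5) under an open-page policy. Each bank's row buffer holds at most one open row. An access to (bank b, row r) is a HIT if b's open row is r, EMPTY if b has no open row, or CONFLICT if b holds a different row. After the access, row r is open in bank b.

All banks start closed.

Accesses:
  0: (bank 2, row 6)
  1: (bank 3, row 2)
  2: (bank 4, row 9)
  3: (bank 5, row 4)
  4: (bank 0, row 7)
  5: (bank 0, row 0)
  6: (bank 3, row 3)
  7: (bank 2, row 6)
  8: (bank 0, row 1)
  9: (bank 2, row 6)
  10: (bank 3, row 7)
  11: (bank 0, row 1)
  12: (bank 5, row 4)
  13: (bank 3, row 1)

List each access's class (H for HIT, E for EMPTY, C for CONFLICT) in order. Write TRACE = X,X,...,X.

TRACE = E,E,E,E,E,C,C,H,C,H,C,H,H,C

#0 (2,6) E
#1 (3,2) E
#2 (4,9) E
#3 (5,4) E
#4 (0,7) E
#5 (0,0) C  (was 7)
#6 (3,3) C  (was 2)
#7 (2,6) H  (was 6)
#8 (0,1) C  (was 0)
#9 (2,6) H  (was 6)
#10 (3,7) C  (was 3)
#11 (0,1) H  (was 1)
#12 (5,4) H  (was 4)
#13 (3,1) C  (was 7)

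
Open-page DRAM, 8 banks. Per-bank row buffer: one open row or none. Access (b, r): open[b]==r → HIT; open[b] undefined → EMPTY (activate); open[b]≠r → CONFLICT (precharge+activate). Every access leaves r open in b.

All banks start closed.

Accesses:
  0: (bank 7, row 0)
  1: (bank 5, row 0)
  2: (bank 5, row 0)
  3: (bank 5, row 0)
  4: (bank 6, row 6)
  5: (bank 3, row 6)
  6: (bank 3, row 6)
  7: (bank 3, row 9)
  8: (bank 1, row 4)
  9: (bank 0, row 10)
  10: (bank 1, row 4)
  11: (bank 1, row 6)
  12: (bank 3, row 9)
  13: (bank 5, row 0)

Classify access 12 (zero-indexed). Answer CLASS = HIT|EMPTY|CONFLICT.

CLASS = HIT

#0 (7,0) E
#1 (5,0) E
#2 (5,0) H  (was 0)
#3 (5,0) H  (was 0)
#4 (6,6) E
#5 (3,6) E
#6 (3,6) H  (was 6)
#7 (3,9) C  (was 6)
#8 (1,4) E
#9 (0,10) E
#10 (1,4) H  (was 4)
#11 (1,6) C  (was 4)
#12 (3,9) H  (was 9)
#13 (5,0) H  (was 0)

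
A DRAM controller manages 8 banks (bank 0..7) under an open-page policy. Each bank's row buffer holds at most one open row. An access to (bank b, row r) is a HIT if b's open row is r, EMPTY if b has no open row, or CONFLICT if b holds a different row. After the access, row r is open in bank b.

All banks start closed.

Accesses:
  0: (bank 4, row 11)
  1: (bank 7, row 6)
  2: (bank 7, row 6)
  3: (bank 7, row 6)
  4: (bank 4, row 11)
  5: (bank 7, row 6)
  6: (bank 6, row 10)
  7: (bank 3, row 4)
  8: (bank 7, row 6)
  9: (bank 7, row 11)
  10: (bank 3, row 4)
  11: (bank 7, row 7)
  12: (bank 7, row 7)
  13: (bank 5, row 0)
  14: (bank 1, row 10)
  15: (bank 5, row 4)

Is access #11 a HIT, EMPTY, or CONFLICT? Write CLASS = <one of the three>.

step 0: bank4 None->11 [EMPTY]
step 1: bank7 None->6 [EMPTY]
step 2: bank7 6->6 [HIT]
step 3: bank7 6->6 [HIT]
step 4: bank4 11->11 [HIT]
step 5: bank7 6->6 [HIT]
step 6: bank6 None->10 [EMPTY]
step 7: bank3 None->4 [EMPTY]
step 8: bank7 6->6 [HIT]
step 9: bank7 6->11 [CONFLICT]
step 10: bank3 4->4 [HIT]
step 11: bank7 11->7 [CONFLICT]
step 12: bank7 7->7 [HIT]
step 13: bank5 None->0 [EMPTY]
step 14: bank1 None->10 [EMPTY]
step 15: bank5 0->4 [CONFLICT]

CLASS = CONFLICT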